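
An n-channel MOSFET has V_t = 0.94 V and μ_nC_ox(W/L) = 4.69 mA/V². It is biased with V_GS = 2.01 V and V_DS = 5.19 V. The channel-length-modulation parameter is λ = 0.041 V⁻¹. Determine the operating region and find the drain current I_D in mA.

Saturation; I_D = 3.26 mA

V_ov = V_GS − V_t = 2.01 − 0.94 = 1.07 V.
Since V_DS = 5.19 V ≥ V_ov = 1.07 V, the device is in saturation.
I_D = ½ k_n V_ov² (1 + λ V_DS) = 0.5 × 4.69 × 1.07² × (1 + 0.041 × 5.19) = 3.26 mA.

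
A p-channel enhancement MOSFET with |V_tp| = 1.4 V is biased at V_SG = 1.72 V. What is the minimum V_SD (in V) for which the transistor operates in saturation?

The boundary between triode and saturation is V_SD = V_SG − |V_tp| = V_ov.
V_ov = 1.72 − 1.4 = 0.32 V.

V_SD,sat = 0.320 V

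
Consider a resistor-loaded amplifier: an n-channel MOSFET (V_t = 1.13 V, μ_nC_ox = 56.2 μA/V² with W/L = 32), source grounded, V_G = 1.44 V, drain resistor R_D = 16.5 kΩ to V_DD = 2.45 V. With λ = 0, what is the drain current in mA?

V_GS = V_G = 1.44 V, so V_ov = 1.44 − 1.13 = 0.31 V.
k_n = μ_nC_ox · (W/L) = 1.798 mA/V².
Assume saturation: I_D = ½ k_n V_ov² = 0.5 × 1.798 × 0.31² = 0.0864 mA, giving V_DS = V_DD − I_D R_D = 2.45 − 0.0864 × 16.5 = 1.02 V.
V_DS = 1.02 V ≥ V_ov = 0.31 V, confirming saturation.

I_D = 0.0864 mA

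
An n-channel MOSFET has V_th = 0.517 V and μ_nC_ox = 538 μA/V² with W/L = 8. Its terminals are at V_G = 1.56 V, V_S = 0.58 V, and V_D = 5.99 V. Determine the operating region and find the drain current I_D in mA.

Saturation; I_D = 0.461 mA

V_GS = V_G − V_S = 1.56 − 0.58 = 0.98 V; V_DS = V_D − V_S = 5.99 − 0.58 = 5.41 V.
k_n = μ_nC_ox · (W/L) = 4.304 mA/V².
V_ov = V_GS − V_th = 0.98 − 0.517 = 0.463 V.
Since V_DS = 5.41 V ≥ V_ov = 0.463 V, the device is in saturation.
I_D = ½ k_n V_ov² = 0.5 × 4.304 × 0.463² = 0.461 mA.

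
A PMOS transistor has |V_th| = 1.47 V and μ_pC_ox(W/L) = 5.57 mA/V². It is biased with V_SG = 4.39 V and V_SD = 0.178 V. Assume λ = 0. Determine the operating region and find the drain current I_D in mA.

V_ov = V_SG − |V_th| = 4.39 − 1.47 = 2.92 V.
Since V_SD = 0.178 V < V_ov = 2.92 V, the device is in the triode region.
I_D = k_p [V_ov · V_SD − ½ V_SD²] = 5.57 × [2.92 × 0.178 − 0.5 × 0.178²] = 2.81 mA.

Triode; I_D = 2.81 mA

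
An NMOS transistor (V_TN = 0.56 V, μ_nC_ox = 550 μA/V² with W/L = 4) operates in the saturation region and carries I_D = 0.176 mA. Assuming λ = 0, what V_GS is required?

k_n = μ_nC_ox · (W/L) = 2.2 mA/V².
In saturation I_D = ½ k_n (V_GS − V_TN)², so V_GS − V_TN = √(2 I_D / k_n) = √(2 × 0.176 / 2.2) = 0.4 V.
V_GS = 0.56 + 0.4 = 0.96 V.

V_GS = 0.960 V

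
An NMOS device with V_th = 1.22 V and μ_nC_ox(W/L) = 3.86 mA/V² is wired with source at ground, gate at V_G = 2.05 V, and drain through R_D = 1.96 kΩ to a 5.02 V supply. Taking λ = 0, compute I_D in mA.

V_GS = V_G = 2.05 V, so V_ov = 2.05 − 1.22 = 0.83 V.
Assume saturation: I_D = ½ k_n V_ov² = 0.5 × 3.86 × 0.83² = 1.33 mA, giving V_DS = V_DD − I_D R_D = 5.02 − 1.33 × 1.96 = 2.41 V.
V_DS = 2.41 V ≥ V_ov = 0.83 V, confirming saturation.

I_D = 1.33 mA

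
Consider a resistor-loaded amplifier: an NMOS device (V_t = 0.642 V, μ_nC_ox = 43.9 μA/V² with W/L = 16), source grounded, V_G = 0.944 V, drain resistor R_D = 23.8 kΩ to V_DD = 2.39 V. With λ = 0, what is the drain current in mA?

I_D = 0.0320 mA

V_GS = V_G = 0.944 V, so V_ov = 0.944 − 0.642 = 0.302 V.
k_n = μ_nC_ox · (W/L) = 0.7024 mA/V².
Assume saturation: I_D = ½ k_n V_ov² = 0.5 × 0.7024 × 0.302² = 0.032 mA, giving V_DS = V_DD − I_D R_D = 2.39 − 0.032 × 23.8 = 1.63 V.
V_DS = 1.63 V ≥ V_ov = 0.302 V, confirming saturation.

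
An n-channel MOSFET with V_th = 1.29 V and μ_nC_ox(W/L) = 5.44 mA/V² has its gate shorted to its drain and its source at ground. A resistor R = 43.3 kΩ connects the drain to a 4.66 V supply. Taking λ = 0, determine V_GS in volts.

With gate tied to drain, V_GS = V_DS ≥ V_GS − V_th, so the device is in saturation.
KCL at the drain: ½ k_n (V_GS − V_th)² = (V_DD − V_GS)/R.
Let x = V_GS − 1.29. Then 118 x² + x − 3.37 = 0, giving x = 0.165 V (positive root), so V_GS = 1.45 V.
I_D = (V_DD − V_GS)/R = (4.66 − 1.45) / 43.3 = 0.074 mA.

V_GS = 1.45 V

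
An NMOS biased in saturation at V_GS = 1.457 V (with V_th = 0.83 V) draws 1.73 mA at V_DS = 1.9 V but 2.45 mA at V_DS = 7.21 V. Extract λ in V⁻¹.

With V_GS fixed, I_D ∝ (1 + λ V_DS) in saturation, so I_D2/I_D1 = (1 + λ V_DS2)/(1 + λ V_DS1).
2.45/1.73 = 1.416 = (1 + 7.21 λ)/(1 + 1.9 λ).
Solving: λ (I_D1 V_DS2 − I_D2 V_DS1) = I_D2 − I_D1, so λ = (2.45 − 1.73) / (1.73 × 7.21 − 2.45 × 1.9) = 0.72 / 7.82 = 0.0921 V⁻¹.

λ = 0.0921 V⁻¹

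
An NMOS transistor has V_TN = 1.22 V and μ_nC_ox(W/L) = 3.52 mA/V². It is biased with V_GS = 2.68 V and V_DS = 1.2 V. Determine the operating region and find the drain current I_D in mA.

Triode; I_D = 3.63 mA

V_ov = V_GS − V_TN = 2.68 − 1.22 = 1.46 V.
Since V_DS = 1.2 V < V_ov = 1.46 V, the device is in the triode region.
I_D = k_n [V_ov · V_DS − ½ V_DS²] = 3.52 × [1.46 × 1.2 − 0.5 × 1.2²] = 3.63 mA.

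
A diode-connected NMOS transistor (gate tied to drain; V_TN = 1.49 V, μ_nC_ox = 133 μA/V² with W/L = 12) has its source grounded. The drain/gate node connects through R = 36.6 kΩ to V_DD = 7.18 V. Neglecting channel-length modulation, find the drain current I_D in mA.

With gate tied to drain, V_GS = V_DS ≥ V_GS − V_TN, so the device is in saturation.
k_n = μ_nC_ox · (W/L) = 1.596 mA/V².
KCL at the drain: ½ k_n (V_GS − V_TN)² = (V_DD − V_GS)/R.
Let x = V_GS − 1.49. Then 29.2 x² + x − 5.69 = 0, giving x = 0.425 V (positive root), so V_GS = 1.91 V.
I_D = (V_DD − V_GS)/R = (7.18 − 1.91) / 36.6 = 0.144 mA.

I_D = 0.144 mA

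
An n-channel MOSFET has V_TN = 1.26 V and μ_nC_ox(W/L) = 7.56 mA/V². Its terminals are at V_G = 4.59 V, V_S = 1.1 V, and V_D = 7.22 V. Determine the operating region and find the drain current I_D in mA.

Saturation; I_D = 18.8 mA

V_GS = V_G − V_S = 4.59 − 1.1 = 3.49 V; V_DS = V_D − V_S = 7.22 − 1.1 = 6.12 V.
V_ov = V_GS − V_TN = 3.49 − 1.26 = 2.23 V.
Since V_DS = 6.12 V ≥ V_ov = 2.23 V, the device is in saturation.
I_D = ½ k_n V_ov² = 0.5 × 7.56 × 2.23² = 18.8 mA.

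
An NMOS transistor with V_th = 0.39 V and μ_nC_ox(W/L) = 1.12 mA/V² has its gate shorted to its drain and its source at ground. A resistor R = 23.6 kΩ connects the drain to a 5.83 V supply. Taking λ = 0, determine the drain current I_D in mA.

I_D = 0.205 mA

With gate tied to drain, V_GS = V_DS ≥ V_GS − V_th, so the device is in saturation.
KCL at the drain: ½ k_n (V_GS − V_th)² = (V_DD − V_GS)/R.
Let x = V_GS − 0.39. Then 13.2 x² + x − 5.44 = 0, giving x = 0.605 V (positive root), so V_GS = 0.995 V.
I_D = (V_DD − V_GS)/R = (5.83 − 0.995) / 23.6 = 0.205 mA.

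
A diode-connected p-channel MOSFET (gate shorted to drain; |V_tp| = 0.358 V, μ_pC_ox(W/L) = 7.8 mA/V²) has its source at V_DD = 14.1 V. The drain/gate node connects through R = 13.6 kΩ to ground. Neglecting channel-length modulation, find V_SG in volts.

With gate tied to drain, V_SG = V_SD ≥ V_SG − |V_tp|, so the device is in saturation.
KCL at the drain: ½ k_p (V_SG − |V_tp|)² = (V_DD − V_SG)/R.
Let x = V_SG − 0.358. Then 53 x² + x − 13.74 = 0, giving x = 0.5 V (positive root), so V_SG = 0.858 V.
I_D = (V_DD − V_SG)/R = (14.1 − 0.858) / 13.6 = 0.974 mA.

V_SG = 0.858 V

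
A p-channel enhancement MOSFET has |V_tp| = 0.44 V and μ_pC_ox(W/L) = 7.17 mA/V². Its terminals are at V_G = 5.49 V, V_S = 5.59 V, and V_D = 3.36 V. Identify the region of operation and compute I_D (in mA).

Cutoff; I_D = 0 mA

V_SG = V_S − V_G = 5.59 − 5.49 = 0.1 V; V_SD = V_S − V_D = 5.59 − 3.36 = 2.23 V.
V_SG = 0.1 V < |V_tp| = 0.44 V, so the transistor is in cutoff.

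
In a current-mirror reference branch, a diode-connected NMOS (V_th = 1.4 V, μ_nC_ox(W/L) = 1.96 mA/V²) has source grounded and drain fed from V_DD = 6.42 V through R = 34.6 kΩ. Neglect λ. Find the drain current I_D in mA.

I_D = 0.134 mA

With gate tied to drain, V_GS = V_DS ≥ V_GS − V_th, so the device is in saturation.
KCL at the drain: ½ k_n (V_GS − V_th)² = (V_DD − V_GS)/R.
Let x = V_GS − 1.4. Then 33.9 x² + x − 5.02 = 0, giving x = 0.37 V (positive root), so V_GS = 1.77 V.
I_D = (V_DD − V_GS)/R = (6.42 − 1.77) / 34.6 = 0.134 mA.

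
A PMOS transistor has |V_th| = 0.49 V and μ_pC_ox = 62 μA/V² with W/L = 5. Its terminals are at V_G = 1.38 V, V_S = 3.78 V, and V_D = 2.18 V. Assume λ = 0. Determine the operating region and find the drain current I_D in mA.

V_SG = V_S − V_G = 3.78 − 1.38 = 2.4 V; V_SD = V_S − V_D = 3.78 − 2.18 = 1.6 V.
k_p = μ_pC_ox · (W/L) = 0.31 mA/V².
V_ov = V_SG − |V_th| = 2.4 − 0.49 = 1.91 V.
Since V_SD = 1.6 V < V_ov = 1.91 V, the device is in the triode region.
I_D = k_p [V_ov · V_SD − ½ V_SD²] = 0.31 × [1.91 × 1.6 − 0.5 × 1.6²] = 0.551 mA.

Triode; I_D = 0.551 mA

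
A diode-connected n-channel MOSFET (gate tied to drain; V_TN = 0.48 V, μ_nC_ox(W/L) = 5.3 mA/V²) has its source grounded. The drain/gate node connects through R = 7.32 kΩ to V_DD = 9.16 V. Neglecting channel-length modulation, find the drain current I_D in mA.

I_D = 1.10 mA

With gate tied to drain, V_GS = V_DS ≥ V_GS − V_TN, so the device is in saturation.
KCL at the drain: ½ k_n (V_GS − V_TN)² = (V_DD − V_GS)/R.
Let x = V_GS − 0.48. Then 19.4 x² + x − 8.68 = 0, giving x = 0.644 V (positive root), so V_GS = 1.12 V.
I_D = (V_DD − V_GS)/R = (9.16 − 1.12) / 7.32 = 1.1 mA.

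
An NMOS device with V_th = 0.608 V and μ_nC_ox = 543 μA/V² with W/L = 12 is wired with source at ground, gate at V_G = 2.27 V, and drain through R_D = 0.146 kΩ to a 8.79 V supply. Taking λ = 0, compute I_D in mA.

I_D = 9.00 mA

V_GS = V_G = 2.27 V, so V_ov = 2.27 − 0.608 = 1.66 V.
k_n = μ_nC_ox · (W/L) = 6.516 mA/V².
Assume saturation: I_D = ½ k_n V_ov² = 0.5 × 6.516 × 1.66² = 9 mA, giving V_DS = V_DD − I_D R_D = 8.79 − 9 × 0.146 = 7.48 V.
V_DS = 7.48 V ≥ V_ov = 1.66 V, confirming saturation.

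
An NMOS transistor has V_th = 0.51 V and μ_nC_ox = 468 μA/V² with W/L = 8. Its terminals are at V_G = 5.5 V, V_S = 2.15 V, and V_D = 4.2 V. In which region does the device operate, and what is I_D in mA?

V_GS = V_G − V_S = 5.5 − 2.15 = 3.35 V; V_DS = V_D − V_S = 4.2 − 2.15 = 2.05 V.
k_n = μ_nC_ox · (W/L) = 3.744 mA/V².
V_ov = V_GS − V_th = 3.35 − 0.51 = 2.84 V.
Since V_DS = 2.05 V < V_ov = 2.84 V, the device is in the triode region.
I_D = k_n [V_ov · V_DS − ½ V_DS²] = 3.744 × [2.84 × 2.05 − 0.5 × 2.05²] = 13.9 mA.

Triode; I_D = 13.9 mA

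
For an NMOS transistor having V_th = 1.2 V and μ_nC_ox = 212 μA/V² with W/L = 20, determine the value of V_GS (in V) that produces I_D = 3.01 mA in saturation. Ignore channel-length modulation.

k_n = μ_nC_ox · (W/L) = 4.24 mA/V².
In saturation I_D = ½ k_n (V_GS − V_th)², so V_GS − V_th = √(2 I_D / k_n) = √(2 × 3.01 / 4.24) = 1.19 V.
V_GS = 1.2 + 1.19 = 2.39 V.

V_GS = 2.39 V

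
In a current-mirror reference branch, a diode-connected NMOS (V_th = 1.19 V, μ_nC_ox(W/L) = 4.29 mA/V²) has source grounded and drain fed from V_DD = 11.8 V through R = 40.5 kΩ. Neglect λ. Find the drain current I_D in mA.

With gate tied to drain, V_GS = V_DS ≥ V_GS − V_th, so the device is in saturation.
KCL at the drain: ½ k_n (V_GS − V_th)² = (V_DD − V_GS)/R.
Let x = V_GS − 1.19. Then 86.9 x² + x − 10.61 = 0, giving x = 0.344 V (positive root), so V_GS = 1.53 V.
I_D = (V_DD − V_GS)/R = (11.8 − 1.53) / 40.5 = 0.253 mA.

I_D = 0.253 mA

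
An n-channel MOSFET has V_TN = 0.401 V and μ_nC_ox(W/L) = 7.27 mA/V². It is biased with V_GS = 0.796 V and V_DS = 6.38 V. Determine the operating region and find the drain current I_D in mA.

Saturation; I_D = 0.567 mA

V_ov = V_GS − V_TN = 0.796 − 0.401 = 0.395 V.
Since V_DS = 6.38 V ≥ V_ov = 0.395 V, the device is in saturation.
I_D = ½ k_n V_ov² = 0.5 × 7.27 × 0.395² = 0.567 mA.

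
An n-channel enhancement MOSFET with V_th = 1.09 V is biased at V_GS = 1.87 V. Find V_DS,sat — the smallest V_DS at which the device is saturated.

V_DS,sat = 0.780 V

The boundary between triode and saturation is V_DS = V_GS − V_th = V_ov.
V_ov = 1.87 − 1.09 = 0.78 V.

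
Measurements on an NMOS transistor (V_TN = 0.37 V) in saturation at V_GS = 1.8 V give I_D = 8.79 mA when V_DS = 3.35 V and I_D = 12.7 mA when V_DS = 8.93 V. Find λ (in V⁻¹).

λ = 0.109 V⁻¹

With V_GS fixed, I_D ∝ (1 + λ V_DS) in saturation, so I_D2/I_D1 = (1 + λ V_DS2)/(1 + λ V_DS1).
12.7/8.79 = 1.445 = (1 + 8.93 λ)/(1 + 3.35 λ).
Solving: λ (I_D1 V_DS2 − I_D2 V_DS1) = I_D2 − I_D1, so λ = (12.7 − 8.79) / (8.79 × 8.93 − 12.7 × 3.35) = 3.91 / 35.9 = 0.109 V⁻¹.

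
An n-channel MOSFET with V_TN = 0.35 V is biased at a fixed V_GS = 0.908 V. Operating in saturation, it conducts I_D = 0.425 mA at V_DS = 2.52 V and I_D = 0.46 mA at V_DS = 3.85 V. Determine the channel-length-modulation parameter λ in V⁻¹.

With V_GS fixed, I_D ∝ (1 + λ V_DS) in saturation, so I_D2/I_D1 = (1 + λ V_DS2)/(1 + λ V_DS1).
0.46/0.425 = 1.082 = (1 + 3.85 λ)/(1 + 2.52 λ).
Solving: λ (I_D1 V_DS2 − I_D2 V_DS1) = I_D2 − I_D1, so λ = (0.46 − 0.425) / (0.425 × 3.85 − 0.46 × 2.52) = 0.035 / 0.477 = 0.0734 V⁻¹.

λ = 0.0734 V⁻¹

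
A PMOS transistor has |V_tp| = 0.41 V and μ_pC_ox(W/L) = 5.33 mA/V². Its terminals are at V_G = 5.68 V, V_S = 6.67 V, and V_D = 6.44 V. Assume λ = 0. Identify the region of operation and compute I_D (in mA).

Triode; I_D = 0.570 mA

V_SG = V_S − V_G = 6.67 − 5.68 = 0.99 V; V_SD = V_S − V_D = 6.67 − 6.44 = 0.23 V.
V_ov = V_SG − |V_tp| = 0.99 − 0.41 = 0.58 V.
Since V_SD = 0.23 V < V_ov = 0.58 V, the device is in the triode region.
I_D = k_p [V_ov · V_SD − ½ V_SD²] = 5.33 × [0.58 × 0.23 − 0.5 × 0.23²] = 0.57 mA.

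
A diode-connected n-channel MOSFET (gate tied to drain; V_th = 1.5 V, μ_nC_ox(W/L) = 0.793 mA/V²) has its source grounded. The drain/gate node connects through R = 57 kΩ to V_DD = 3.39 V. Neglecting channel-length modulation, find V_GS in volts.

V_GS = 1.77 V

With gate tied to drain, V_GS = V_DS ≥ V_GS − V_th, so the device is in saturation.
KCL at the drain: ½ k_n (V_GS − V_th)² = (V_DD − V_GS)/R.
Let x = V_GS − 1.5. Then 22.6 x² + x − 1.89 = 0, giving x = 0.268 V (positive root), so V_GS = 1.77 V.
I_D = (V_DD − V_GS)/R = (3.39 − 1.77) / 57 = 0.0285 mA.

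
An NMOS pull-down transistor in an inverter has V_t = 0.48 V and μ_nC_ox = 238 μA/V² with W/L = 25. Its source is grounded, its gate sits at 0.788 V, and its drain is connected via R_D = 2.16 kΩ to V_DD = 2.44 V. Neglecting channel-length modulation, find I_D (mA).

I_D = 0.282 mA

V_GS = V_G = 0.788 V, so V_ov = 0.788 − 0.48 = 0.308 V.
k_n = μ_nC_ox · (W/L) = 5.95 mA/V².
Assume saturation: I_D = ½ k_n V_ov² = 0.5 × 5.95 × 0.308² = 0.282 mA, giving V_DS = V_DD − I_D R_D = 2.44 − 0.282 × 2.16 = 1.83 V.
V_DS = 1.83 V ≥ V_ov = 0.308 V, confirming saturation.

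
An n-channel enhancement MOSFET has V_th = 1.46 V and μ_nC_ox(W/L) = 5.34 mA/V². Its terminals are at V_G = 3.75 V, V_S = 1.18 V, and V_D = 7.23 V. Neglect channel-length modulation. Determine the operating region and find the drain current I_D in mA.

V_GS = V_G − V_S = 3.75 − 1.18 = 2.57 V; V_DS = V_D − V_S = 7.23 − 1.18 = 6.05 V.
V_ov = V_GS − V_th = 2.57 − 1.46 = 1.11 V.
Since V_DS = 6.05 V ≥ V_ov = 1.11 V, the device is in saturation.
I_D = ½ k_n V_ov² = 0.5 × 5.34 × 1.11² = 3.29 mA.

Saturation; I_D = 3.29 mA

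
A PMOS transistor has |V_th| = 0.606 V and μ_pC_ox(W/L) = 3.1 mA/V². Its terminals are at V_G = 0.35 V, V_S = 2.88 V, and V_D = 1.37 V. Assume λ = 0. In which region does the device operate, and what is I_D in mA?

Triode; I_D = 5.47 mA

V_SG = V_S − V_G = 2.88 − 0.35 = 2.53 V; V_SD = V_S − V_D = 2.88 − 1.37 = 1.51 V.
V_ov = V_SG − |V_th| = 2.53 − 0.606 = 1.92 V.
Since V_SD = 1.51 V < V_ov = 1.92 V, the device is in the triode region.
I_D = k_p [V_ov · V_SD − ½ V_SD²] = 3.1 × [1.92 × 1.51 − 0.5 × 1.51²] = 5.47 mA.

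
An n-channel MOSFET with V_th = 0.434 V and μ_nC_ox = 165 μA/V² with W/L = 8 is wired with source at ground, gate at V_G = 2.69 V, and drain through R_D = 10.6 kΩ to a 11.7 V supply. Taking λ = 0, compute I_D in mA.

V_GS = V_G = 2.69 V, so V_ov = 2.69 − 0.434 = 2.26 V.
k_n = μ_nC_ox · (W/L) = 1.32 mA/V².
Assume saturation: I_D = ½ k_n V_ov² = 0.5 × 1.32 × 2.26² = 3.36 mA, giving V_DS = V_DD − I_D R_D = 11.7 − 3.36 × 10.6 = -23.9 V.
But -23.9 V < V_ov = 2.26 V, so the device is actually in triode.
In triode I_D = k_n[V_ov V_DS − ½ V_DS²] and I_D = (V_DD − V_DS)/R_D. Equating: 7 V_DS² − 32.57 V_DS + 11.7 = 0, giving V_DS = 0.392 V (the root below V_ov).
I_D = (11.7 − 0.392) / 10.6 = 1.07 mA.

I_D = 1.07 mA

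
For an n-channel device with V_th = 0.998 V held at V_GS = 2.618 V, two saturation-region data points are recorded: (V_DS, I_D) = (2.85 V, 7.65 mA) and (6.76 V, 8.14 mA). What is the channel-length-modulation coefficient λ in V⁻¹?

λ = 0.0172 V⁻¹

With V_GS fixed, I_D ∝ (1 + λ V_DS) in saturation, so I_D2/I_D1 = (1 + λ V_DS2)/(1 + λ V_DS1).
8.14/7.65 = 1.064 = (1 + 6.76 λ)/(1 + 2.85 λ).
Solving: λ (I_D1 V_DS2 − I_D2 V_DS1) = I_D2 − I_D1, so λ = (8.14 − 7.65) / (7.65 × 6.76 − 8.14 × 2.85) = 0.49 / 28.5 = 0.0172 V⁻¹.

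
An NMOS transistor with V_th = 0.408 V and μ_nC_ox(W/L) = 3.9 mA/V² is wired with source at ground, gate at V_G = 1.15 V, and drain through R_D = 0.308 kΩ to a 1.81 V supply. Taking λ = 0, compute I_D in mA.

I_D = 1.07 mA

V_GS = V_G = 1.15 V, so V_ov = 1.15 − 0.408 = 0.742 V.
Assume saturation: I_D = ½ k_n V_ov² = 0.5 × 3.9 × 0.742² = 1.07 mA, giving V_DS = V_DD − I_D R_D = 1.81 − 1.07 × 0.308 = 1.48 V.
V_DS = 1.48 V ≥ V_ov = 0.742 V, confirming saturation.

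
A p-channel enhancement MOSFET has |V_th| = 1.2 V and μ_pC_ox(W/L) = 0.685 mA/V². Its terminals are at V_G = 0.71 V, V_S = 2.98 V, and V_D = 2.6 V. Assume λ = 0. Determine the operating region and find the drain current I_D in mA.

Triode; I_D = 0.229 mA

V_SG = V_S − V_G = 2.98 − 0.71 = 2.27 V; V_SD = V_S − V_D = 2.98 − 2.6 = 0.38 V.
V_ov = V_SG − |V_th| = 2.27 − 1.2 = 1.07 V.
Since V_SD = 0.38 V < V_ov = 1.07 V, the device is in the triode region.
I_D = k_p [V_ov · V_SD − ½ V_SD²] = 0.685 × [1.07 × 0.38 − 0.5 × 0.38²] = 0.229 mA.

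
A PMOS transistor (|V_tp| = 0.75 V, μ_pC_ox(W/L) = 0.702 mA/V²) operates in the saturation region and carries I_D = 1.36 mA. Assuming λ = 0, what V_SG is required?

In saturation I_D = ½ k_p (V_SG − |V_tp|)², so V_SG − |V_tp| = √(2 I_D / k_p) = √(2 × 1.36 / 0.702) = 1.97 V.
V_SG = 0.75 + 1.97 = 2.72 V.

V_SG = 2.72 V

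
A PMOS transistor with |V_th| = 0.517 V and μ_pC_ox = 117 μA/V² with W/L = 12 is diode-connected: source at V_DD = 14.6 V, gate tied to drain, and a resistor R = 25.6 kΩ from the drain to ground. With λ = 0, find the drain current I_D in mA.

I_D = 0.517 mA

With gate tied to drain, V_SG = V_SD ≥ V_SG − |V_th|, so the device is in saturation.
k_p = μ_pC_ox · (W/L) = 1.404 mA/V².
KCL at the drain: ½ k_p (V_SG − |V_th|)² = (V_DD − V_SG)/R.
Let x = V_SG − 0.517. Then 18 x² + x − 14.08 = 0, giving x = 0.858 V (positive root), so V_SG = 1.37 V.
I_D = (V_DD − V_SG)/R = (14.6 − 1.37) / 25.6 = 0.517 mA.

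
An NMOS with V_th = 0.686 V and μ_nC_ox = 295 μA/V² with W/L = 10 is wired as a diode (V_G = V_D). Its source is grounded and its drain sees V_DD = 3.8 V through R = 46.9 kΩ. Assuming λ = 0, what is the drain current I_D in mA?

I_D = 0.0620 mA

With gate tied to drain, V_GS = V_DS ≥ V_GS − V_th, so the device is in saturation.
k_n = μ_nC_ox · (W/L) = 2.95 mA/V².
KCL at the drain: ½ k_n (V_GS − V_th)² = (V_DD − V_GS)/R.
Let x = V_GS − 0.686. Then 69.2 x² + x − 3.114 = 0, giving x = 0.205 V (positive root), so V_GS = 0.891 V.
I_D = (V_DD − V_GS)/R = (3.8 − 0.891) / 46.9 = 0.062 mA.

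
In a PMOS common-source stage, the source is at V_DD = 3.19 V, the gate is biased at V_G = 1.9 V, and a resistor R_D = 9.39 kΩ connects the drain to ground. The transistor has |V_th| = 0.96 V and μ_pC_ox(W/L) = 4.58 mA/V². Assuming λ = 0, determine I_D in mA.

I_D = 0.249 mA

V_SG = V_DD − V_G = 3.19 − 1.9 = 1.29 V, so V_ov = 1.29 − 0.96 = 0.33 V.
Assume saturation: I_D = ½ k_p V_ov² = 0.5 × 4.58 × 0.33² = 0.249 mA, giving V_SD = V_DD − I_D R_D = 3.19 − 0.249 × 9.39 = 0.848 V.
V_SD = 0.848 V ≥ V_ov = 0.33 V, confirming saturation.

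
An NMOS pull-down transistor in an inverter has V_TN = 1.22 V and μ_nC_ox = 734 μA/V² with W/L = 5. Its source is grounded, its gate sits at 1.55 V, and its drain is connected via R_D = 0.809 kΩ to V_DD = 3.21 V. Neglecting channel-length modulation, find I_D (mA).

V_GS = V_G = 1.55 V, so V_ov = 1.55 − 1.22 = 0.33 V.
k_n = μ_nC_ox · (W/L) = 3.67 mA/V².
Assume saturation: I_D = ½ k_n V_ov² = 0.5 × 3.67 × 0.33² = 0.2 mA, giving V_DS = V_DD − I_D R_D = 3.21 − 0.2 × 0.809 = 3.05 V.
V_DS = 3.05 V ≥ V_ov = 0.33 V, confirming saturation.

I_D = 0.200 mA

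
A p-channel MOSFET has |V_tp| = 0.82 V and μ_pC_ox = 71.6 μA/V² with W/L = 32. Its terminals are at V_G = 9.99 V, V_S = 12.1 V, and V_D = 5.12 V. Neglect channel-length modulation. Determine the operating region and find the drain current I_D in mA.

V_SG = V_S − V_G = 12.1 − 9.99 = 2.11 V; V_SD = V_S − V_D = 12.1 − 5.12 = 6.98 V.
k_p = μ_pC_ox · (W/L) = 2.291 mA/V².
V_ov = V_SG − |V_tp| = 2.11 − 0.82 = 1.29 V.
Since V_SD = 6.98 V ≥ V_ov = 1.29 V, the device is in saturation.
I_D = ½ k_p V_ov² = 0.5 × 2.291 × 1.29² = 1.91 mA.

Saturation; I_D = 1.91 mA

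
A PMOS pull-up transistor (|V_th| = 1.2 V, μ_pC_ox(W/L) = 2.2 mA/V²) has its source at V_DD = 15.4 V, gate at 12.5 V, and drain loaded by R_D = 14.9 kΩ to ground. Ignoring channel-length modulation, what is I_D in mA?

V_SG = V_DD − V_G = 15.4 − 12.5 = 2.9 V, so V_ov = 2.9 − 1.2 = 1.7 V.
Assume saturation: I_D = ½ k_p V_ov² = 0.5 × 2.2 × 1.7² = 3.18 mA, giving V_SD = V_DD − I_D R_D = 15.4 − 3.18 × 14.9 = -32 V.
But -32 V < V_ov = 1.7 V, so the device is actually in triode.
In triode I_D = k_p[V_ov V_SD − ½ V_SD²] and I_D = (V_DD − V_SD)/R_D. Equating: 16.4 V_SD² − 56.73 V_SD + 15.4 = 0, giving V_SD = 0.297 V (the root below V_ov).
I_D = (15.4 − 0.297) / 14.9 = 1.01 mA.

I_D = 1.01 mA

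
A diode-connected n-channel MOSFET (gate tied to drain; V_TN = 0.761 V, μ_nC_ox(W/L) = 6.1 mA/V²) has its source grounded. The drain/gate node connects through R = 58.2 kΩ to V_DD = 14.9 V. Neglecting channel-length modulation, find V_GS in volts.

V_GS = 1.04 V

With gate tied to drain, V_GS = V_DS ≥ V_GS − V_TN, so the device is in saturation.
KCL at the drain: ½ k_n (V_GS − V_TN)² = (V_DD − V_GS)/R.
Let x = V_GS − 0.761. Then 178 x² + x − 14.14 = 0, giving x = 0.279 V (positive root), so V_GS = 1.04 V.
I_D = (V_DD − V_GS)/R = (14.9 − 1.04) / 58.2 = 0.238 mA.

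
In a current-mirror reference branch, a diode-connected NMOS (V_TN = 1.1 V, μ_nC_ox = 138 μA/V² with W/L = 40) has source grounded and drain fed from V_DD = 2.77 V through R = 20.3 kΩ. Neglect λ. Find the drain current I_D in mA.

I_D = 0.0742 mA

With gate tied to drain, V_GS = V_DS ≥ V_GS − V_TN, so the device is in saturation.
k_n = μ_nC_ox · (W/L) = 5.52 mA/V².
KCL at the drain: ½ k_n (V_GS − V_TN)² = (V_DD − V_GS)/R.
Let x = V_GS − 1.1. Then 56 x² + x − 1.67 = 0, giving x = 0.164 V (positive root), so V_GS = 1.26 V.
I_D = (V_DD − V_GS)/R = (2.77 − 1.26) / 20.3 = 0.0742 mA.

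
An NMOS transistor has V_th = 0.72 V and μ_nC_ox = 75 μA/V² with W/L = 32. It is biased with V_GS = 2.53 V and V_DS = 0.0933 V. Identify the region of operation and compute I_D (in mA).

Triode; I_D = 0.395 mA

k_n = μ_nC_ox · (W/L) = 2.4 mA/V².
V_ov = V_GS − V_th = 2.53 − 0.72 = 1.81 V.
Since V_DS = 0.0933 V < V_ov = 1.81 V, the device is in the triode region.
I_D = k_n [V_ov · V_DS − ½ V_DS²] = 2.4 × [1.81 × 0.0933 − 0.5 × 0.0933²] = 0.395 mA.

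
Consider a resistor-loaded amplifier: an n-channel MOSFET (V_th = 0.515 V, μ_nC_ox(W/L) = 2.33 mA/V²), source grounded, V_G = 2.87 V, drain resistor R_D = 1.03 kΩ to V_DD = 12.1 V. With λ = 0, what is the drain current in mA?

I_D = 6.46 mA

V_GS = V_G = 2.87 V, so V_ov = 2.87 − 0.515 = 2.35 V.
Assume saturation: I_D = ½ k_n V_ov² = 0.5 × 2.33 × 2.35² = 6.46 mA, giving V_DS = V_DD − I_D R_D = 12.1 − 6.46 × 1.03 = 5.45 V.
V_DS = 5.45 V ≥ V_ov = 2.35 V, confirming saturation.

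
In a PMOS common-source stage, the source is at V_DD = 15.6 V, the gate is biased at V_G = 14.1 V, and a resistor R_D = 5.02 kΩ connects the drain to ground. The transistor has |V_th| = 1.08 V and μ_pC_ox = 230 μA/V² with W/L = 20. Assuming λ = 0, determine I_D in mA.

V_SG = V_DD − V_G = 15.6 − 14.1 = 1.5 V, so V_ov = 1.5 − 1.08 = 0.42 V.
k_p = μ_pC_ox · (W/L) = 4.6 mA/V².
Assume saturation: I_D = ½ k_p V_ov² = 0.5 × 4.6 × 0.42² = 0.406 mA, giving V_SD = V_DD − I_D R_D = 15.6 − 0.406 × 5.02 = 13.6 V.
V_SD = 13.6 V ≥ V_ov = 0.42 V, confirming saturation.

I_D = 0.406 mA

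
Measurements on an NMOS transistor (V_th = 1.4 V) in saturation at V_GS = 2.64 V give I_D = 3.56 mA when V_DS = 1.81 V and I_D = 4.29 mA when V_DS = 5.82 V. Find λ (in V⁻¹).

With V_GS fixed, I_D ∝ (1 + λ V_DS) in saturation, so I_D2/I_D1 = (1 + λ V_DS2)/(1 + λ V_DS1).
4.29/3.56 = 1.205 = (1 + 5.82 λ)/(1 + 1.81 λ).
Solving: λ (I_D1 V_DS2 − I_D2 V_DS1) = I_D2 − I_D1, so λ = (4.29 − 3.56) / (3.56 × 5.82 − 4.29 × 1.81) = 0.73 / 13 = 0.0564 V⁻¹.

λ = 0.0564 V⁻¹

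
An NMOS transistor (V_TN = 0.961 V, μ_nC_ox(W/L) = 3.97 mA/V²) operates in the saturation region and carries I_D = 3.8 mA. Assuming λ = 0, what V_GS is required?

In saturation I_D = ½ k_n (V_GS − V_TN)², so V_GS − V_TN = √(2 I_D / k_n) = √(2 × 3.8 / 3.97) = 1.38 V.
V_GS = 0.961 + 1.38 = 2.34 V.

V_GS = 2.34 V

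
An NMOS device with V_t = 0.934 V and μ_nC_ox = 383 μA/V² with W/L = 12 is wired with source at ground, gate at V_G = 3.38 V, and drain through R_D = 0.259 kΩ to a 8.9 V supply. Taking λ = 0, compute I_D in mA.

V_GS = V_G = 3.38 V, so V_ov = 3.38 − 0.934 = 2.45 V.
k_n = μ_nC_ox · (W/L) = 4.596 mA/V².
Assume saturation: I_D = ½ k_n V_ov² = 0.5 × 4.596 × 2.45² = 13.7 mA, giving V_DS = V_DD − I_D R_D = 8.9 − 13.7 × 0.259 = 5.34 V.
V_DS = 5.34 V ≥ V_ov = 2.45 V, confirming saturation.

I_D = 13.7 mA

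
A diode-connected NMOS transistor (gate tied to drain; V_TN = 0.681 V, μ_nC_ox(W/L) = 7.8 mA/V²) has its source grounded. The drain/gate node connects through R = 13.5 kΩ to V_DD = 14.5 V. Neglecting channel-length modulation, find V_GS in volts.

V_GS = 1.18 V

With gate tied to drain, V_GS = V_DS ≥ V_GS − V_TN, so the device is in saturation.
KCL at the drain: ½ k_n (V_GS − V_TN)² = (V_DD − V_GS)/R.
Let x = V_GS − 0.681. Then 52.6 x² + x − 13.82 = 0, giving x = 0.503 V (positive root), so V_GS = 1.18 V.
I_D = (V_DD − V_GS)/R = (14.5 − 1.18) / 13.5 = 0.986 mA.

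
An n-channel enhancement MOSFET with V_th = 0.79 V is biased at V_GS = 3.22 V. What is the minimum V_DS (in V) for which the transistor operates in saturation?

The boundary between triode and saturation is V_DS = V_GS − V_th = V_ov.
V_ov = 3.22 − 0.79 = 2.43 V.

V_DS,sat = 2.43 V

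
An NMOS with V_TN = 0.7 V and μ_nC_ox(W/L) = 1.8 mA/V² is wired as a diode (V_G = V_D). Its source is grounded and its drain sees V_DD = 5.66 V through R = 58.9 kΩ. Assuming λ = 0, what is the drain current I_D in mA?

I_D = 0.0792 mA

With gate tied to drain, V_GS = V_DS ≥ V_GS − V_TN, so the device is in saturation.
KCL at the drain: ½ k_n (V_GS − V_TN)² = (V_DD − V_GS)/R.
Let x = V_GS − 0.7. Then 53 x² + x − 4.96 = 0, giving x = 0.297 V (positive root), so V_GS = 0.997 V.
I_D = (V_DD − V_GS)/R = (5.66 − 0.997) / 58.9 = 0.0792 mA.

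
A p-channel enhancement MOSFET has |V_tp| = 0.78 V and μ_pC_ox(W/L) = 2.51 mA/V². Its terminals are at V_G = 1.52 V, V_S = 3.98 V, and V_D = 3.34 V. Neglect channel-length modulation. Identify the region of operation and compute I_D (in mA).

Triode; I_D = 2.18 mA

V_SG = V_S − V_G = 3.98 − 1.52 = 2.46 V; V_SD = V_S − V_D = 3.98 − 3.34 = 0.64 V.
V_ov = V_SG − |V_tp| = 2.46 − 0.78 = 1.68 V.
Since V_SD = 0.64 V < V_ov = 1.68 V, the device is in the triode region.
I_D = k_p [V_ov · V_SD − ½ V_SD²] = 2.51 × [1.68 × 0.64 − 0.5 × 0.64²] = 2.18 mA.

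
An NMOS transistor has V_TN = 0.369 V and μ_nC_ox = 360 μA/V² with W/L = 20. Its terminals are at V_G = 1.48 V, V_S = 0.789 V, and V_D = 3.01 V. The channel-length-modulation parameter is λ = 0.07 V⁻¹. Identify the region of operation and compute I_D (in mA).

Saturation; I_D = 0.431 mA

V_GS = V_G − V_S = 1.48 − 0.789 = 0.691 V; V_DS = V_D − V_S = 3.01 − 0.789 = 2.22 V.
k_n = μ_nC_ox · (W/L) = 7.2 mA/V².
V_ov = V_GS − V_TN = 0.691 − 0.369 = 0.322 V.
Since V_DS = 2.22 V ≥ V_ov = 0.322 V, the device is in saturation.
I_D = ½ k_n V_ov² (1 + λ V_DS) = 0.5 × 7.2 × 0.322² × (1 + 0.07 × 2.22) = 0.431 mA.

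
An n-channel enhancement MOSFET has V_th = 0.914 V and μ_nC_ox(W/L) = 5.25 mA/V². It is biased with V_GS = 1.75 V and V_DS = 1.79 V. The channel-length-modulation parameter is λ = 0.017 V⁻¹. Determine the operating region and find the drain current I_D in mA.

Saturation; I_D = 1.89 mA

V_ov = V_GS − V_th = 1.75 − 0.914 = 0.836 V.
Since V_DS = 1.79 V ≥ V_ov = 0.836 V, the device is in saturation.
I_D = ½ k_n V_ov² (1 + λ V_DS) = 0.5 × 5.25 × 0.836² × (1 + 0.017 × 1.79) = 1.89 mA.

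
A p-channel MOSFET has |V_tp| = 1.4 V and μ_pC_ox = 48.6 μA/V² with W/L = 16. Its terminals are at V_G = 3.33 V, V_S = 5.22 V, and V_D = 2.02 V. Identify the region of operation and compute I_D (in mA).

Saturation; I_D = 0.0934 mA

V_SG = V_S − V_G = 5.22 − 3.33 = 1.89 V; V_SD = V_S − V_D = 5.22 − 2.02 = 3.2 V.
k_p = μ_pC_ox · (W/L) = 0.7776 mA/V².
V_ov = V_SG − |V_tp| = 1.89 − 1.4 = 0.49 V.
Since V_SD = 3.2 V ≥ V_ov = 0.49 V, the device is in saturation.
I_D = ½ k_p V_ov² = 0.5 × 0.7776 × 0.49² = 0.0934 mA.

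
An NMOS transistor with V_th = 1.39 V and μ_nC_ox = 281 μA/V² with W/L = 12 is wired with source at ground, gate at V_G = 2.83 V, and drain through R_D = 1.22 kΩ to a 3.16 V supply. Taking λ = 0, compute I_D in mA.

I_D = 2.14 mA

V_GS = V_G = 2.83 V, so V_ov = 2.83 − 1.39 = 1.44 V.
k_n = μ_nC_ox · (W/L) = 3.372 mA/V².
Assume saturation: I_D = ½ k_n V_ov² = 0.5 × 3.372 × 1.44² = 3.5 mA, giving V_DS = V_DD − I_D R_D = 3.16 − 3.5 × 1.22 = -1.11 V.
But -1.11 V < V_ov = 1.44 V, so the device is actually in triode.
In triode I_D = k_n[V_ov V_DS − ½ V_DS²] and I_D = (V_DD − V_DS)/R_D. Equating: 2.06 V_DS² − 6.924 V_DS + 3.16 = 0, giving V_DS = 0.544 V (the root below V_ov).
I_D = (3.16 − 0.544) / 1.22 = 2.14 mA.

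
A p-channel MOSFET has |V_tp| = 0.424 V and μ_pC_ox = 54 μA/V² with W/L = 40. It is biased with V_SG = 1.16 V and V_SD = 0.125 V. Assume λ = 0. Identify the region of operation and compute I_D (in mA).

k_p = μ_pC_ox · (W/L) = 2.16 mA/V².
V_ov = V_SG − |V_tp| = 1.16 − 0.424 = 0.736 V.
Since V_SD = 0.125 V < V_ov = 0.736 V, the device is in the triode region.
I_D = k_p [V_ov · V_SD − ½ V_SD²] = 2.16 × [0.736 × 0.125 − 0.5 × 0.125²] = 0.182 mA.

Triode; I_D = 0.182 mA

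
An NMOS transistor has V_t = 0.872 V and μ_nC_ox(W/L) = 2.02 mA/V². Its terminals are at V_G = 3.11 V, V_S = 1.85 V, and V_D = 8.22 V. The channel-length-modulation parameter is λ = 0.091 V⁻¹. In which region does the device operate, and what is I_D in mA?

Saturation; I_D = 0.240 mA

V_GS = V_G − V_S = 3.11 − 1.85 = 1.26 V; V_DS = V_D − V_S = 8.22 − 1.85 = 6.37 V.
V_ov = V_GS − V_t = 1.26 − 0.872 = 0.388 V.
Since V_DS = 6.37 V ≥ V_ov = 0.388 V, the device is in saturation.
I_D = ½ k_n V_ov² (1 + λ V_DS) = 0.5 × 2.02 × 0.388² × (1 + 0.091 × 6.37) = 0.24 mA.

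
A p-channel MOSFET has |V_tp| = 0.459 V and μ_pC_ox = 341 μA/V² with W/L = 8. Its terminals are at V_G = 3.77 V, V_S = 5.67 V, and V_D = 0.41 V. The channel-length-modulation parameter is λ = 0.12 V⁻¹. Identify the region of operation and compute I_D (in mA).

Saturation; I_D = 4.62 mA

V_SG = V_S − V_G = 5.67 − 3.77 = 1.9 V; V_SD = V_S − V_D = 5.67 − 0.41 = 5.26 V.
k_p = μ_pC_ox · (W/L) = 2.728 mA/V².
V_ov = V_SG − |V_tp| = 1.9 − 0.459 = 1.44 V.
Since V_SD = 5.26 V ≥ V_ov = 1.44 V, the device is in saturation.
I_D = ½ k_p V_ov² (1 + λ V_SD) = 0.5 × 2.728 × 1.44² × (1 + 0.12 × 5.26) = 4.62 mA.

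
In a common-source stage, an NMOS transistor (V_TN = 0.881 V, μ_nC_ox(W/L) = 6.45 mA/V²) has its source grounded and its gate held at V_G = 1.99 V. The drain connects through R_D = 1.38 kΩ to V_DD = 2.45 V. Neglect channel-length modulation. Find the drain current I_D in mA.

V_GS = V_G = 1.99 V, so V_ov = 1.99 − 0.881 = 1.11 V.
Assume saturation: I_D = ½ k_n V_ov² = 0.5 × 6.45 × 1.11² = 3.97 mA, giving V_DS = V_DD − I_D R_D = 2.45 − 3.97 × 1.38 = -3.02 V.
But -3.02 V < V_ov = 1.11 V, so the device is actually in triode.
In triode I_D = k_n[V_ov V_DS − ½ V_DS²] and I_D = (V_DD − V_DS)/R_D. Equating: 4.45 V_DS² − 10.87 V_DS + 2.45 = 0, giving V_DS = 0.251 V (the root below V_ov).
I_D = (2.45 − 0.251) / 1.38 = 1.59 mA.

I_D = 1.59 mA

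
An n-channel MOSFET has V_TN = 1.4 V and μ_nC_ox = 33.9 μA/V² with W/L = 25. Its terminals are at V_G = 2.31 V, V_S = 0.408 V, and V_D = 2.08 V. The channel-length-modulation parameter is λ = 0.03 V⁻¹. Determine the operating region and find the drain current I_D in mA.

Saturation; I_D = 0.112 mA

V_GS = V_G − V_S = 2.31 − 0.408 = 1.9 V; V_DS = V_D − V_S = 2.08 − 0.408 = 1.67 V.
k_n = μ_nC_ox · (W/L) = 0.8475 mA/V².
V_ov = V_GS − V_TN = 1.9 − 1.4 = 0.502 V.
Since V_DS = 1.67 V ≥ V_ov = 0.502 V, the device is in saturation.
I_D = ½ k_n V_ov² (1 + λ V_DS) = 0.5 × 0.8475 × 0.502² × (1 + 0.03 × 1.67) = 0.112 mA.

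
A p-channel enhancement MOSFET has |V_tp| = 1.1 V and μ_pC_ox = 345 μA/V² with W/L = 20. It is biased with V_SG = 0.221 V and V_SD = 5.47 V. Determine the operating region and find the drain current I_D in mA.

V_SG = 0.221 V < |V_tp| = 1.1 V, so the transistor is in cutoff.

Cutoff; I_D = 0 mA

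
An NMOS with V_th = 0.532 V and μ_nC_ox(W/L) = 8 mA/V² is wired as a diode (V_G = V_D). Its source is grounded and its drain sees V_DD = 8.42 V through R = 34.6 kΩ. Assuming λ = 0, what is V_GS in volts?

With gate tied to drain, V_GS = V_DS ≥ V_GS − V_th, so the device is in saturation.
KCL at the drain: ½ k_n (V_GS − V_th)² = (V_DD − V_GS)/R.
Let x = V_GS − 0.532. Then 138 x² + x − 7.888 = 0, giving x = 0.235 V (positive root), so V_GS = 0.767 V.
I_D = (V_DD − V_GS)/R = (8.42 − 0.767) / 34.6 = 0.221 mA.

V_GS = 0.767 V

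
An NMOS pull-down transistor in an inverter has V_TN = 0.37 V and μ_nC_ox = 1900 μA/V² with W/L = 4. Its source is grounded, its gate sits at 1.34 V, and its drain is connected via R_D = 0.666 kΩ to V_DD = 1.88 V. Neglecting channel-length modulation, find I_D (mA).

I_D = 2.25 mA

V_GS = V_G = 1.34 V, so V_ov = 1.34 − 0.37 = 0.97 V.
k_n = μ_nC_ox · (W/L) = 7.6 mA/V².
Assume saturation: I_D = ½ k_n V_ov² = 0.5 × 7.6 × 0.97² = 3.58 mA, giving V_DS = V_DD − I_D R_D = 1.88 − 3.58 × 0.666 = -0.501 V.
But -0.501 V < V_ov = 0.97 V, so the device is actually in triode.
In triode I_D = k_n[V_ov V_DS − ½ V_DS²] and I_D = (V_DD − V_DS)/R_D. Equating: 2.53 V_DS² − 5.91 V_DS + 1.88 = 0, giving V_DS = 0.38 V (the root below V_ov).
I_D = (1.88 − 0.38) / 0.666 = 2.25 mA.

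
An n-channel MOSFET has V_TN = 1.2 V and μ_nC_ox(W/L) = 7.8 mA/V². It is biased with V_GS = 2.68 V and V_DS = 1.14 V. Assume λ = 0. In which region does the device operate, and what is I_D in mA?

Triode; I_D = 8.09 mA

V_ov = V_GS − V_TN = 2.68 − 1.2 = 1.48 V.
Since V_DS = 1.14 V < V_ov = 1.48 V, the device is in the triode region.
I_D = k_n [V_ov · V_DS − ½ V_DS²] = 7.8 × [1.48 × 1.14 − 0.5 × 1.14²] = 8.09 mA.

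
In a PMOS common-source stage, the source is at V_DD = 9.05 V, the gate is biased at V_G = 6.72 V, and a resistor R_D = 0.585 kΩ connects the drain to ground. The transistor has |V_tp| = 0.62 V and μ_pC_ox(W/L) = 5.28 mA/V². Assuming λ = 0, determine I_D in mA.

I_D = 7.72 mA

V_SG = V_DD − V_G = 9.05 − 6.72 = 2.33 V, so V_ov = 2.33 − 0.62 = 1.71 V.
Assume saturation: I_D = ½ k_p V_ov² = 0.5 × 5.28 × 1.71² = 7.72 mA, giving V_SD = V_DD − I_D R_D = 9.05 − 7.72 × 0.585 = 4.53 V.
V_SD = 4.53 V ≥ V_ov = 1.71 V, confirming saturation.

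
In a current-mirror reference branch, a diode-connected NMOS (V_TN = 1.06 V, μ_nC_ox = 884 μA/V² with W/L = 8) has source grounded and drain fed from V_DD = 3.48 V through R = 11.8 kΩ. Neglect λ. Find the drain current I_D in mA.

I_D = 0.186 mA

With gate tied to drain, V_GS = V_DS ≥ V_GS − V_TN, so the device is in saturation.
k_n = μ_nC_ox · (W/L) = 7.072 mA/V².
KCL at the drain: ½ k_n (V_GS − V_TN)² = (V_DD − V_GS)/R.
Let x = V_GS − 1.06. Then 41.7 x² + x − 2.42 = 0, giving x = 0.229 V (positive root), so V_GS = 1.29 V.
I_D = (V_DD − V_GS)/R = (3.48 − 1.29) / 11.8 = 0.186 mA.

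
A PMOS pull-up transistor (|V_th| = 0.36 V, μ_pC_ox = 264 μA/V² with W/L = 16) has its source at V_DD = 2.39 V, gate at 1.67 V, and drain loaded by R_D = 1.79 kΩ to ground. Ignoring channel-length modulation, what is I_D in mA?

I_D = 0.274 mA

V_SG = V_DD − V_G = 2.39 − 1.67 = 0.72 V, so V_ov = 0.72 − 0.36 = 0.36 V.
k_p = μ_pC_ox · (W/L) = 4.224 mA/V².
Assume saturation: I_D = ½ k_p V_ov² = 0.5 × 4.224 × 0.36² = 0.274 mA, giving V_SD = V_DD − I_D R_D = 2.39 − 0.274 × 1.79 = 1.9 V.
V_SD = 1.9 V ≥ V_ov = 0.36 V, confirming saturation.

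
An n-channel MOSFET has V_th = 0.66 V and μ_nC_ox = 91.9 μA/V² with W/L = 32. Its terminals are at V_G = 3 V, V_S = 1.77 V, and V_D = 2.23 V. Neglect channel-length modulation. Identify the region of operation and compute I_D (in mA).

Triode; I_D = 0.460 mA

V_GS = V_G − V_S = 3 − 1.77 = 1.23 V; V_DS = V_D − V_S = 2.23 − 1.77 = 0.46 V.
k_n = μ_nC_ox · (W/L) = 2.941 mA/V².
V_ov = V_GS − V_th = 1.23 − 0.66 = 0.57 V.
Since V_DS = 0.46 V < V_ov = 0.57 V, the device is in the triode region.
I_D = k_n [V_ov · V_DS − ½ V_DS²] = 2.941 × [0.57 × 0.46 − 0.5 × 0.46²] = 0.46 mA.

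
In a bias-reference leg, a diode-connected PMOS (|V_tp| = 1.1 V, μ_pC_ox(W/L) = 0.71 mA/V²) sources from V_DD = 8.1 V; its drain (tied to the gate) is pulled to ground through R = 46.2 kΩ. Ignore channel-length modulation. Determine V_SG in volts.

V_SG = 1.72 V

With gate tied to drain, V_SG = V_SD ≥ V_SG − |V_tp|, so the device is in saturation.
KCL at the drain: ½ k_p (V_SG − |V_tp|)² = (V_DD − V_SG)/R.
Let x = V_SG − 1.1. Then 16.4 x² + x − 7 = 0, giving x = 0.624 V (positive root), so V_SG = 1.72 V.
I_D = (V_DD − V_SG)/R = (8.1 − 1.72) / 46.2 = 0.138 mA.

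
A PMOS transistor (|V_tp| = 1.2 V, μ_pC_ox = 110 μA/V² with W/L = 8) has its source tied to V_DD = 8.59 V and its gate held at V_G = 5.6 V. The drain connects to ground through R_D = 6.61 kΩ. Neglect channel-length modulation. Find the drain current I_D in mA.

V_SG = V_DD − V_G = 8.59 − 5.6 = 2.99 V, so V_ov = 2.99 − 1.2 = 1.79 V.
k_p = μ_pC_ox · (W/L) = 0.88 mA/V².
Assume saturation: I_D = ½ k_p V_ov² = 0.5 × 0.88 × 1.79² = 1.41 mA, giving V_SD = V_DD − I_D R_D = 8.59 − 1.41 × 6.61 = -0.729 V.
But -0.729 V < V_ov = 1.79 V, so the device is actually in triode.
In triode I_D = k_p[V_ov V_SD − ½ V_SD²] and I_D = (V_DD − V_SD)/R_D. Equating: 2.91 V_SD² − 11.41 V_SD + 8.59 = 0, giving V_SD = 1.02 V (the root below V_ov).
I_D = (8.59 − 1.02) / 6.61 = 1.15 mA.

I_D = 1.15 mA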